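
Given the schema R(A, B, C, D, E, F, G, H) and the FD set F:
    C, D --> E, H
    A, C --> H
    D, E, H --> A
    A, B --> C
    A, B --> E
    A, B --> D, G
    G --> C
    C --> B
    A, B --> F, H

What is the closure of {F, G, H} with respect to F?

Start with {F, G, H}.
G --> C applies; add {C} → now {C, F, G, H}.
C --> B applies; add {B} → now {B, C, F, G, H}.
No further FD applies.

{B, C, F, G, H}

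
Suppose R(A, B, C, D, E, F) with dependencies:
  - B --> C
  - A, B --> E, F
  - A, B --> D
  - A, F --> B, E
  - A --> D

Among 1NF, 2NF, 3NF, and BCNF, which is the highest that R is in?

Candidate keys: {A, B}, {A, F}. Prime attributes: {A, B, F}.
For B --> C we have {B}⁺ = {B, C}; {B} is not a superkey, so BCNF fails.
Because {C} is non-prime and the left side of B --> C is not a superkey, the relation is not in 3NF.
Since {A} ⊂ {A, B} and {A}⁺ ⊇ {D} with {D} non-prime, there is a partial dependency; 2NF fails.

1NF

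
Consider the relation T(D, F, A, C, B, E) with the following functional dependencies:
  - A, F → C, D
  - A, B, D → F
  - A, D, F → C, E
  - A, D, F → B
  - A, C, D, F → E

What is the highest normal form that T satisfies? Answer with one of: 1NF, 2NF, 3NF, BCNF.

BCNF

Candidate keys: {A, B, D}, {A, F}. Prime attributes: {A, B, D, F}.
Each dependency's left side is a superkey — BCNF holds.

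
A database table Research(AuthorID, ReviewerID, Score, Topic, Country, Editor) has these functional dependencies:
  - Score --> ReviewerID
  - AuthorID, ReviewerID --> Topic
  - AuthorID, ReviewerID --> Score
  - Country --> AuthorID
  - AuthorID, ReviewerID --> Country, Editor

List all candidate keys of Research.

{AuthorID, ReviewerID}, {AuthorID, Score}, {Country, ReviewerID}, {Country, Score}

{AuthorID, ReviewerID}⁺ = {AuthorID, Country, Editor, ReviewerID, Score, Topic} — all of the relation — so {AuthorID, ReviewerID} is a candidate key.
{AuthorID, Score}⁺ = {AuthorID, Country, Editor, ReviewerID, Score, Topic} — all of the relation — so {AuthorID, Score} is a candidate key.
{Country, ReviewerID}⁺ = {AuthorID, Country, Editor, ReviewerID, Score, Topic} — all of the relation — so {Country, ReviewerID} is a candidate key.
{Country, Score}⁺ = {AuthorID, Country, Editor, ReviewerID, Score, Topic} — all of the relation — so {Country, Score} is a candidate key.
These are minimal and exhaustive — every other superkey contains one of them.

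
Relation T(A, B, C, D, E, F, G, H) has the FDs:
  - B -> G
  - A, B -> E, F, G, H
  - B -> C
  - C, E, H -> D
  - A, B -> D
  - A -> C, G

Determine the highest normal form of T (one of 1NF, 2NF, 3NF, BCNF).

1NF

Candidate key: {A, B}. Prime attributes: {A, B}.
B -> G breaks BCNF: {B}⁺ = {B, C, G}, so {B} is not a superkey.
B -> G has non-prime {G} on the right and a non-superkey on the left, so 3NF fails.
{A} is a proper subset of the key {A, B}, and {A}⁺ contains the non-prime attributes {C, G} — a partial dependency, so 2NF is violated.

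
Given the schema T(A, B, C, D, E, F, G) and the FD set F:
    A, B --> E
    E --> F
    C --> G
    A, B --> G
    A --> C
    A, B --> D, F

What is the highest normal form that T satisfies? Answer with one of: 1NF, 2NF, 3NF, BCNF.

Candidate key: {A, B}. Prime attributes: {A, B}.
E --> F: {E}⁺ = {E, F}, which is not all of the attributes, so the left side is not a superkey — BCNF is violated.
Because {F} is non-prime and the left side of E --> F is not a superkey, the relation is not in 3NF.
{A} is a proper subset of the key {A, B}, and {A}⁺ contains the non-prime attributes {C, G} — a partial dependency, so 2NF is violated.

1NF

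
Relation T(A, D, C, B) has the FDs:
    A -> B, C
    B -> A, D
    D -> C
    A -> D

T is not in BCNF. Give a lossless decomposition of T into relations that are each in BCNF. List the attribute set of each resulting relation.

{A, B, D}; {C, D}

Candidate keys of the original relation: {A}, {B}.
Within {A, B, C, D}: {D}⁺ ∩ {A, B, C, D} = {C, D}, not the whole set, so D -> C violates BCNF; decompose into {C, D} and {A, B, D}.
{C, D}: every determinant is a superkey — BCNF.
{A, B, D}: every determinant is a superkey — BCNF.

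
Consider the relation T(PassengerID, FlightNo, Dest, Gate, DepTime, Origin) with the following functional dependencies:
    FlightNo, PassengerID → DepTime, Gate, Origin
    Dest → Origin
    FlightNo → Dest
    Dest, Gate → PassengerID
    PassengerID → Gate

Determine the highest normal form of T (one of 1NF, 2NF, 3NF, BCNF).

1NF

Candidate keys: {FlightNo, Gate}, {FlightNo, PassengerID}. Prime attributes: {FlightNo, Gate, PassengerID}.
Dest → Origin: {Dest}⁺ = {Dest, Origin}, which is not all of the attributes, so the left side is not a superkey — BCNF is violated.
Dest → Origin has non-prime {Origin} on the right and a non-superkey on the left, so 3NF fails.
{FlightNo} is a proper subset of the key {FlightNo, Gate}, and {FlightNo}⁺ contains the non-prime attributes {Dest, Origin} — a partial dependency, so 2NF is violated.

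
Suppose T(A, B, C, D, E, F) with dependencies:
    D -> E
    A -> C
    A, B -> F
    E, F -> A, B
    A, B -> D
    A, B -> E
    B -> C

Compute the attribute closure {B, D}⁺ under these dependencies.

{B, C, D, E}

Start with {B, D}.
D -> E applies; add {E} → now {B, D, E}.
B -> C applies; add {C} → now {B, C, D, E}.
No further FD applies.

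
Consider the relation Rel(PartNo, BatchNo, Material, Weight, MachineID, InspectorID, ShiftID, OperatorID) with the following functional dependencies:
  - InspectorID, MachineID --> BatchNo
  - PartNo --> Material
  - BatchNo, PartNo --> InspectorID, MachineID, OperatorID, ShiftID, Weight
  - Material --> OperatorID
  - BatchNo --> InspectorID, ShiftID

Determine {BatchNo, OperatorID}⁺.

{BatchNo, InspectorID, OperatorID, ShiftID}

Start with {BatchNo, OperatorID}.
BatchNo --> InspectorID, ShiftID applies; add {InspectorID, ShiftID} → now {BatchNo, InspectorID, OperatorID, ShiftID}.
No further FD applies.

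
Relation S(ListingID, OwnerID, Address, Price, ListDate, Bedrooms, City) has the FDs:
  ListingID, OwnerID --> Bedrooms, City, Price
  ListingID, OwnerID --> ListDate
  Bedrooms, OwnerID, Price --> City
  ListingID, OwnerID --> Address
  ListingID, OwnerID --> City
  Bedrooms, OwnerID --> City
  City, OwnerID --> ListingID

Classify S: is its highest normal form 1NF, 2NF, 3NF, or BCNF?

Candidate keys: {Bedrooms, OwnerID}, {City, OwnerID}, {ListingID, OwnerID}. Prime attributes: {Bedrooms, City, ListingID, OwnerID}.
Each dependency's left side is a superkey — BCNF holds.

BCNF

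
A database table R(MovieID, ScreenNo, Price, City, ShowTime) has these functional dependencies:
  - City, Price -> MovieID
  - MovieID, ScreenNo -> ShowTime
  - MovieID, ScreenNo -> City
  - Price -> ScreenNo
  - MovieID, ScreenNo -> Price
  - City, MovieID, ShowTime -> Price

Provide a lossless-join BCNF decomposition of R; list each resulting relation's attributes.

{City, MovieID, Price, ShowTime}; {Price, ScreenNo}

Candidate keys of the original relation: {City, MovieID, ShowTime}, {City, Price}, {MovieID, Price}, {MovieID, ScreenNo}.
{City, MovieID, Price, ScreenNo, ShowTime}: {Price} determines {Price, ScreenNo} here but is not a superkey — split on Price -> ScreenNo, giving {Price, ScreenNo} and {City, MovieID, Price, ShowTime}.
{Price, ScreenNo}: every determinant is a superkey — BCNF.
{City, MovieID, Price, ShowTime}: every determinant is a superkey — BCNF.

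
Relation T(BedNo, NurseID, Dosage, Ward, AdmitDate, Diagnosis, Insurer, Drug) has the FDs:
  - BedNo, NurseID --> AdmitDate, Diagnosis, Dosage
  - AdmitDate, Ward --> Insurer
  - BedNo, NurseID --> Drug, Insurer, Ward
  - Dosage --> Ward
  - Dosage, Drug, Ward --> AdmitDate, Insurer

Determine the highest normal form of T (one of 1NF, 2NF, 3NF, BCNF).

Candidate key: {BedNo, NurseID}. Prime attributes: {BedNo, NurseID}.
AdmitDate, Ward --> Insurer breaks BCNF: {AdmitDate, Ward}⁺ = {AdmitDate, Insurer, Ward}, so {AdmitDate, Ward} is not a superkey.
Because {Insurer} is non-prime and the left side of AdmitDate, Ward --> Insurer is not a superkey, the relation is not in 3NF.
Checking every proper subset of each key, none determines a non-prime attribute — 2NF is satisfied.

2NF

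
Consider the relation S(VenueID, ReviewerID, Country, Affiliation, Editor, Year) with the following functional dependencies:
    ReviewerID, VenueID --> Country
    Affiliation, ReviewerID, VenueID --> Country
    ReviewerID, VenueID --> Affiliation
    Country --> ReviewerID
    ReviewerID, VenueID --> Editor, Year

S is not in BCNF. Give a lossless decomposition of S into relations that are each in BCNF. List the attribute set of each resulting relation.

Candidate keys of the original relation: {Country, VenueID}, {ReviewerID, VenueID}.
In {Affiliation, Country, Editor, ReviewerID, VenueID, Year}, {Country} is not a superkey ({Country}⁺ restricted to this set is {Country, ReviewerID}), so split on Country --> ReviewerID into {Country, ReviewerID} and {Affiliation, Country, Editor, VenueID, Year}.
{Country, ReviewerID} is in BCNF.
{Affiliation, Country, Editor, VenueID, Year} is in BCNF.

{Affiliation, Country, Editor, VenueID, Year}; {Country, ReviewerID}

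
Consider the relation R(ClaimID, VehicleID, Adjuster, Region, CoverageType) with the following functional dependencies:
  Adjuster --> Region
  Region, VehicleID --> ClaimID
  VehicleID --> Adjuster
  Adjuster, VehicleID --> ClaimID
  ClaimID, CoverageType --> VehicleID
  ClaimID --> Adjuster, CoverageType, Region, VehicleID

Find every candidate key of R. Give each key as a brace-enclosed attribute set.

{ClaimID}⁺ = {Adjuster, ClaimID, CoverageType, Region, VehicleID} — all of the relation — so {ClaimID} is a candidate key.
{VehicleID}⁺ = {Adjuster, ClaimID, CoverageType, Region, VehicleID} — all of the relation — so {VehicleID} is a candidate key.
No proper subset of any of these is a key, and no other minimal superkey exists.

{ClaimID}, {VehicleID}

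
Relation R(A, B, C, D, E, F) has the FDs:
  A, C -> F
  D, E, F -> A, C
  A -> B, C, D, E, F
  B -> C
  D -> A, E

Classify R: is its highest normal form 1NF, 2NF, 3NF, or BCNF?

2NF

Candidate keys: {A}, {D}. Prime attributes: {A, D}.
For B -> C we have {B}⁺ = {B, C}; {B} is not a superkey, so BCNF fails.
B -> C has non-prime {C} on the right and a non-superkey on the left, so 3NF fails.
All keys have size 1, which rules out partial dependencies — 2NF is satisfied.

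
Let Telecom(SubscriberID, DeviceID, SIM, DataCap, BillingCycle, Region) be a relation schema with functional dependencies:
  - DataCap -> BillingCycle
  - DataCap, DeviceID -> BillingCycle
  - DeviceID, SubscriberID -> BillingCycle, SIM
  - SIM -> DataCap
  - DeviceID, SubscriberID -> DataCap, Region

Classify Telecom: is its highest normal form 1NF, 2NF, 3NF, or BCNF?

Candidate key: {DeviceID, SubscriberID}. Prime attributes: {DeviceID, SubscriberID}.
For DataCap -> BillingCycle we have {DataCap}⁺ = {BillingCycle, DataCap}; {DataCap} is not a superkey, so BCNF fails.
DataCap -> BillingCycle has non-prime {BillingCycle} on the right and a non-superkey on the left, so 3NF fails.
No proper subset of a key has a non-prime attribute in its closure, so there is no partial dependency; 2NF holds.

2NF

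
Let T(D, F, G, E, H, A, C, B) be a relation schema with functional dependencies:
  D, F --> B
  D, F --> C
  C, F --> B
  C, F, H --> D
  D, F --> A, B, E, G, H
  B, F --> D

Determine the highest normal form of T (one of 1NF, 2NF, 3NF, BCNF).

Candidate keys: {B, F}, {C, F}, {D, F}. Prime attributes: {B, C, D, F}.
Every FD has a superkey on the left, so the relation is in BCNF.

BCNF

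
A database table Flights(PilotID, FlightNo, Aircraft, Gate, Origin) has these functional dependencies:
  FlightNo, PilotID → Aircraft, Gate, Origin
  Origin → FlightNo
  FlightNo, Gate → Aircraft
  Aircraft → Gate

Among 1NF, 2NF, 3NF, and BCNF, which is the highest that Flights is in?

Candidate keys: {FlightNo, PilotID}, {Origin, PilotID}. Prime attributes: {FlightNo, Origin, PilotID}.
Origin → FlightNo breaks BCNF: {Origin}⁺ = {FlightNo, Origin}, so {Origin} is not a superkey.
FlightNo, Gate → Aircraft has non-prime {Aircraft} on the right and a non-superkey on the left, so 3NF fails.
No proper subset of a key has a non-prime attribute in its closure, so there is no partial dependency; 2NF holds.

2NF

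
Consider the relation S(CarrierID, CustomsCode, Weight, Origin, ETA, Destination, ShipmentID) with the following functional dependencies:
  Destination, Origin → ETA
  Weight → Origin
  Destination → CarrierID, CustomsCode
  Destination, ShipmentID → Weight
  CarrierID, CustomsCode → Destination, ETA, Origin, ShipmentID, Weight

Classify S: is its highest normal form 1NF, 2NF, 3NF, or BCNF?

2NF

Candidate keys: {CarrierID, CustomsCode}, {Destination}. Prime attributes: {CarrierID, CustomsCode, Destination}.
For Weight → Origin we have {Weight}⁺ = {Origin, Weight}; {Weight} is not a superkey, so BCNF fails.
Because {Origin} is non-prime and the left side of Weight → Origin is not a superkey, the relation is not in 3NF.
Checking every proper subset of each key, none determines a non-prime attribute — 2NF is satisfied.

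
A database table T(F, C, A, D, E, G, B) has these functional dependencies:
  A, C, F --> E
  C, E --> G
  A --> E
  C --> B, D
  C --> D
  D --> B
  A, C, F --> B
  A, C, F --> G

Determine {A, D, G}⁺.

{A, B, D, E, G}

Start with {A, D, G}.
A --> E applies; add {E} → now {A, D, E, G}.
D --> B applies; add {B} → now {A, B, D, E, G}.
No further FD applies.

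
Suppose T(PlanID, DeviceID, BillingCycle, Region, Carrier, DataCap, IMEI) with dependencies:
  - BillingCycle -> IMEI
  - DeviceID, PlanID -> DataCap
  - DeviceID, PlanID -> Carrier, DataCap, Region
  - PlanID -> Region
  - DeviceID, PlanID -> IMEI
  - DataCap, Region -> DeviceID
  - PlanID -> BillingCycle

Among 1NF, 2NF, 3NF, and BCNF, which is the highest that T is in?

1NF

Candidate keys: {DataCap, PlanID}, {DeviceID, PlanID}. Prime attributes: {DataCap, DeviceID, PlanID}.
BillingCycle -> IMEI breaks BCNF: {BillingCycle}⁺ = {BillingCycle, IMEI}, so {BillingCycle} is not a superkey.
BillingCycle -> IMEI has non-prime {IMEI} on the right and a non-superkey on the left, so 3NF fails.
The proper key subset {PlanID} of {DataCap, PlanID} determines non-prime {BillingCycle, IMEI, Region}, so the relation is not even in 2NF.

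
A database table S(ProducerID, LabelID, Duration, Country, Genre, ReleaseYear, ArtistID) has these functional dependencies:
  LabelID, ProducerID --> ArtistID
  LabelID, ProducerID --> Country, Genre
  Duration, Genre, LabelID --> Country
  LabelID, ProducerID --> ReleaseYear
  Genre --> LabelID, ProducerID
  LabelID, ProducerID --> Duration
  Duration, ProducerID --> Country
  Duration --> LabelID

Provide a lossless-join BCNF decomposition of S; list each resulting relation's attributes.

Candidate keys of the original relation: {Duration, ProducerID}, {Genre}, {LabelID, ProducerID}.
{ArtistID, Country, Duration, Genre, LabelID, ProducerID, ReleaseYear}: {Duration} determines {Duration, LabelID} here but is not a superkey — split on Duration --> LabelID, giving {Duration, LabelID} and {ArtistID, Country, Duration, Genre, ProducerID, ReleaseYear}.
{Duration, LabelID} is in BCNF.
{ArtistID, Country, Duration, Genre, ProducerID, ReleaseYear} is in BCNF.

{ArtistID, Country, Duration, Genre, ProducerID, ReleaseYear}; {Duration, LabelID}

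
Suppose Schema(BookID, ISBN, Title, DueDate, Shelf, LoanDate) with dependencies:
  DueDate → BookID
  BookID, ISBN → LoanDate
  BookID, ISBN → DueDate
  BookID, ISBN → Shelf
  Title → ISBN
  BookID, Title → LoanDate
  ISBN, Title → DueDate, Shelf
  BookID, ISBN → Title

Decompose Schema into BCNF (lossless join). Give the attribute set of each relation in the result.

Candidate keys of the original relation: {BookID, ISBN}, {DueDate, ISBN}, {Title}.
In {BookID, DueDate, ISBN, LoanDate, Shelf, Title}, {DueDate} is not a superkey ({DueDate}⁺ restricted to this set is {BookID, DueDate}), so split on DueDate → BookID into {BookID, DueDate} and {DueDate, ISBN, LoanDate, Shelf, Title}.
{BookID, DueDate} is in BCNF.
{DueDate, ISBN, LoanDate, Shelf, Title} is in BCNF.

{BookID, DueDate}; {DueDate, ISBN, LoanDate, Shelf, Title}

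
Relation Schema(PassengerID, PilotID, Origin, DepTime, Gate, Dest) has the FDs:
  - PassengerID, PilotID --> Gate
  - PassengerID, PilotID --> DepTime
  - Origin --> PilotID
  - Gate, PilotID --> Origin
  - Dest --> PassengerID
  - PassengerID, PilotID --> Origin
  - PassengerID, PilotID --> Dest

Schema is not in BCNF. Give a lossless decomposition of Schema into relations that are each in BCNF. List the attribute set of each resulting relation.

{DepTime, Dest, Gate, Origin}; {Dest, PassengerID}; {Origin, PilotID}

Candidate keys of the original relation: {Dest, Origin}, {Dest, PilotID}, {Origin, PassengerID}, {PassengerID, PilotID}.
Within {DepTime, Dest, Gate, Origin, PassengerID, PilotID}: {Origin}⁺ ∩ {DepTime, Dest, Gate, Origin, PassengerID, PilotID} = {Origin, PilotID}, not the whole set, so Origin --> PilotID violates BCNF; decompose into {Origin, PilotID} and {DepTime, Dest, Gate, Origin, PassengerID}.
{Origin, PilotID} is in BCNF.
Within {DepTime, Dest, Gate, Origin, PassengerID}: {Dest}⁺ ∩ {DepTime, Dest, Gate, Origin, PassengerID} = {Dest, PassengerID}, not the whole set, so Dest --> PassengerID violates BCNF; decompose into {Dest, PassengerID} and {DepTime, Dest, Gate, Origin}.
{Dest, PassengerID} is in BCNF.
{DepTime, Dest, Gate, Origin} is in BCNF.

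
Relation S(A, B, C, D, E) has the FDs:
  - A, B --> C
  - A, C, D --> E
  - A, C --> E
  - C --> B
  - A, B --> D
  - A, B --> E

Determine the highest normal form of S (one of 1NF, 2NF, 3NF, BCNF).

Candidate keys: {A, B}, {A, C}. Prime attributes: {A, B, C}.
C --> B: {C}⁺ = {B, C}, which is not all of the attributes, so the left side is not a superkey — BCNF is violated.
Its right-hand attributes {B} are all prime, as are those of every other non-superkey FD — the relation is in 3NF.

3NF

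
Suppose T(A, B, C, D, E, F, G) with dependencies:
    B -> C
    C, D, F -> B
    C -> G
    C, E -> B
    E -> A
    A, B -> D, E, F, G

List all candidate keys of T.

{A, B}⁺ = {A, B, C, D, E, F, G}, which is every attribute, so {A, B} is a candidate key.
{B, E}⁺ = {A, B, C, D, E, F, G}, which is every attribute, so {B, E} is a candidate key.
{C, E}⁺ = {A, B, C, D, E, F, G}, which is every attribute, so {C, E} is a candidate key.
{A, C, D, F}⁺ = {A, B, C, D, E, F, G}, which is every attribute, so {A, C, D, F} is a candidate key.
Any other superkey properly contains one of these, so there are no further candidate keys.

{A, B}, {A, C, D, F}, {B, E}, {C, E}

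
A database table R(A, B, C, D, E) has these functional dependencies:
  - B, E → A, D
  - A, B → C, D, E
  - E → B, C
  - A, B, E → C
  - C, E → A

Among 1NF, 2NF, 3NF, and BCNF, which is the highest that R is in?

BCNF

Candidate keys: {A, B}, {E}. Prime attributes: {A, B, E}.
Each dependency's left side is a superkey — BCNF holds.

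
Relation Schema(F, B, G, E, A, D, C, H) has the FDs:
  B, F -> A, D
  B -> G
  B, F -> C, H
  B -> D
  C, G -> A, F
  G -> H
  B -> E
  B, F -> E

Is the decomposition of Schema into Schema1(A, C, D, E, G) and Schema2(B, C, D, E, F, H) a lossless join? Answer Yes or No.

Common attributes: {C, D, E}; their closure is {C, D, E}.
Schema1 ⊄ {C, D, E} and Schema2 ⊄ {C, D, E}, so the split is lossy.

No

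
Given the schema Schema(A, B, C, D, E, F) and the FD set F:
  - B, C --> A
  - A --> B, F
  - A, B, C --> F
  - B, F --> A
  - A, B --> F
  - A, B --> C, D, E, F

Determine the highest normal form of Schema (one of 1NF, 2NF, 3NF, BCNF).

BCNF

Candidate keys: {A}, {B, C}, {B, F}. Prime attributes: {A, B, C, F}.
Every FD has a superkey on the left, so the relation is in BCNF.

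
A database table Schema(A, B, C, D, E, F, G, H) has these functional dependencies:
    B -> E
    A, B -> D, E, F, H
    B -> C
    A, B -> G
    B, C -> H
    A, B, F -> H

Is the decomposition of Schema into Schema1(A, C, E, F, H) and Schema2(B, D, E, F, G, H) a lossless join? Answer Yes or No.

Schema1 ∩ Schema2 = {E, F, H}; its closure under F is {E, F, H}.
The closure covers neither Schema1 nor Schema2 entirely; the join is not lossless.

No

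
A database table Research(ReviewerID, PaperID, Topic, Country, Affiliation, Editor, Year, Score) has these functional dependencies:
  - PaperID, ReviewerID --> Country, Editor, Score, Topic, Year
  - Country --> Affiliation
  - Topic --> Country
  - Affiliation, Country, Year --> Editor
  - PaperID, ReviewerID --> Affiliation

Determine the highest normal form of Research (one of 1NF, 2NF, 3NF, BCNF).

Candidate key: {PaperID, ReviewerID}. Prime attributes: {PaperID, ReviewerID}.
Country --> Affiliation breaks BCNF: {Country}⁺ = {Affiliation, Country}, so {Country} is not a superkey.
Country --> Affiliation has non-prime {Affiliation} on the right and a non-superkey on the left, so 3NF fails.
Checking every proper subset of each key, none determines a non-prime attribute — 2NF is satisfied.

2NF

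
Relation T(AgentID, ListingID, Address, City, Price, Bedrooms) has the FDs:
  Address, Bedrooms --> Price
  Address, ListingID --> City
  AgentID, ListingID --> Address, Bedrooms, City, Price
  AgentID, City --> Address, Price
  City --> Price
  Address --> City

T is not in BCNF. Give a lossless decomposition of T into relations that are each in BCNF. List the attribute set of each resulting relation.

{Address, AgentID, Bedrooms, ListingID}; {Address, City}; {City, Price}

Candidate key of the original relation: {AgentID, ListingID}.
In {Address, AgentID, Bedrooms, City, ListingID, Price}, {Address, Bedrooms} is not a superkey ({Address, Bedrooms}⁺ restricted to this set is {Address, Bedrooms, City, Price}), so split on Address, Bedrooms --> City, Price into {Address, Bedrooms, City, Price} and {Address, AgentID, Bedrooms, ListingID}.
In {Address, Bedrooms, City, Price}, {City} is not a superkey ({City}⁺ restricted to this set is {City, Price}), so split on City --> Price into {City, Price} and {Address, Bedrooms, City}.
{City, Price} has no BCNF violation.
In {Address, Bedrooms, City}, {Address} is not a superkey ({Address}⁺ restricted to this set is {Address, City}), so split on Address --> City into {Address, City} and {Address, Bedrooms}.
{Address, City} has no BCNF violation.
{Address, Bedrooms} has no BCNF violation.
{Address, AgentID, Bedrooms, ListingID} has no BCNF violation.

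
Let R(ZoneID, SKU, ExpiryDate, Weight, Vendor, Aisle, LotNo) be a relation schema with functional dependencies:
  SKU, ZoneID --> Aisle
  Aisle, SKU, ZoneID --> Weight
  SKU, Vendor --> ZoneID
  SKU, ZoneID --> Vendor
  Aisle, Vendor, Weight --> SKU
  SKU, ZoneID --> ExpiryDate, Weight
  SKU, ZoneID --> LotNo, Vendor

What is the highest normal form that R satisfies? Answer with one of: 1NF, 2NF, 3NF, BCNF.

Candidate keys: {Aisle, Vendor, Weight}, {SKU, Vendor}, {SKU, ZoneID}. Prime attributes: {Aisle, SKU, Vendor, Weight, ZoneID}.
Every FD has a superkey on the left, so the relation is in BCNF.

BCNF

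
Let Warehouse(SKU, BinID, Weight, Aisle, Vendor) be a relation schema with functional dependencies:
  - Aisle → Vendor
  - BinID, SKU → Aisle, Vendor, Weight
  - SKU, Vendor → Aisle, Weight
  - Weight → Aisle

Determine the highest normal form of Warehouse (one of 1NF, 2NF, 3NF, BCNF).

Candidate key: {BinID, SKU}. Prime attributes: {BinID, SKU}.
For Aisle → Vendor we have {Aisle}⁺ = {Aisle, Vendor}; {Aisle} is not a superkey, so BCNF fails.
Aisle → Vendor has non-prime {Vendor} on the right and a non-superkey on the left, so 3NF fails.
No proper subset of a key has a non-prime attribute in its closure, so there is no partial dependency; 2NF holds.

2NF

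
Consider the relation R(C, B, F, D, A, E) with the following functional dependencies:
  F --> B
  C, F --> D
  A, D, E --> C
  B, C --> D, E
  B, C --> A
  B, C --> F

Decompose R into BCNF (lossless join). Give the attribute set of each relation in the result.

Candidate keys of the original relation: {A, B, D, E}, {A, D, E, F}, {B, C}, {C, F}.
{A, B, C, D, E, F}: {F} determines {B, F} here but is not a superkey — split on F --> B, giving {B, F} and {A, C, D, E, F}.
{B, F} is in BCNF.
{A, C, D, E, F}: {A, D, E} determines {A, C, D, E} here but is not a superkey — split on A, D, E --> C, giving {A, C, D, E} and {A, D, E, F}.
{A, C, D, E} is in BCNF.
{A, D, E, F} is in BCNF.

{A, C, D, E}; {A, D, E, F}; {B, F}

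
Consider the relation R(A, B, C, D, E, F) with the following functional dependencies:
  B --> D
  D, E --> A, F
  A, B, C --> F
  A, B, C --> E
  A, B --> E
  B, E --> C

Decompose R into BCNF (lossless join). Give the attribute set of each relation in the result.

{A, B, C, E, F}; {B, D}

Candidate keys of the original relation: {A, B}, {B, E}.
In {A, B, C, D, E, F}, {B} is not a superkey ({B}⁺ restricted to this set is {B, D}), so split on B --> D into {B, D} and {A, B, C, E, F}.
{B, D} has no BCNF violation.
{A, B, C, E, F} has no BCNF violation.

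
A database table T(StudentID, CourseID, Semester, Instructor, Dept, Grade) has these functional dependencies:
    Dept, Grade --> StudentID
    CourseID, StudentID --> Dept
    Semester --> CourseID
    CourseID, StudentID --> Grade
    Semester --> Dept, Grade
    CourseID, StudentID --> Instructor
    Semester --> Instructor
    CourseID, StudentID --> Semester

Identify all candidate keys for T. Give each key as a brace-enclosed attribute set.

{Semester}⁺ = {CourseID, Dept, Grade, Instructor, Semester, StudentID} — all of the relation — so {Semester} is a candidate key.
{CourseID, StudentID}⁺ = {CourseID, Dept, Grade, Instructor, Semester, StudentID} — all of the relation — so {CourseID, StudentID} is a candidate key.
{CourseID, Dept, Grade}⁺ = {CourseID, Dept, Grade, Instructor, Semester, StudentID} — all of the relation — so {CourseID, Dept, Grade} is a candidate key.
These are minimal and exhaustive — every other superkey contains one of them.

{CourseID, Dept, Grade}, {CourseID, StudentID}, {Semester}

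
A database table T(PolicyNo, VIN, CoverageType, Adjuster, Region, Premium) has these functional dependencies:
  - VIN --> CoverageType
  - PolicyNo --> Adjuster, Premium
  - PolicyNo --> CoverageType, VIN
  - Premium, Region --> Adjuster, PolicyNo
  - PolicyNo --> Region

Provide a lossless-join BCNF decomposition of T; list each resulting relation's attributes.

Candidate keys of the original relation: {PolicyNo}, {Premium, Region}.
{Adjuster, CoverageType, PolicyNo, Premium, Region, VIN}: {VIN} determines {CoverageType, VIN} here but is not a superkey — split on VIN --> CoverageType, giving {CoverageType, VIN} and {Adjuster, PolicyNo, Premium, Region, VIN}.
{CoverageType, VIN} has no BCNF violation.
{Adjuster, PolicyNo, Premium, Region, VIN} has no BCNF violation.

{Adjuster, PolicyNo, Premium, Region, VIN}; {CoverageType, VIN}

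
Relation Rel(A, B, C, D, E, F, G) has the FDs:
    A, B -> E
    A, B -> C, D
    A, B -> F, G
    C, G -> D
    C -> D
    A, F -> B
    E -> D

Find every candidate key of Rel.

{A} never appears on the right of any FD, so every key must include it.
{A, B} is a candidate key since {A, B}⁺ = {A, B, C, D, E, F, G} covers every attribute.
{A, F} is a candidate key since {A, F}⁺ = {A, B, C, D, E, F, G} covers every attribute.
These are minimal and exhaustive — every other superkey contains one of them.

{A, B}, {A, F}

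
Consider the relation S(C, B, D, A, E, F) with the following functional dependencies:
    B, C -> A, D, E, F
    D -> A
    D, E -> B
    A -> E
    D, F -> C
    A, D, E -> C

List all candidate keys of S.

{B, C}, {D}

Closure of {D} is {A, B, C, D, E, F}, the whole schema; {D} is a candidate key.
Closure of {B, C} is {A, B, C, D, E, F}, the whole schema; {B, C} is a candidate key.
Any other superkey properly contains one of these, so there are no further candidate keys.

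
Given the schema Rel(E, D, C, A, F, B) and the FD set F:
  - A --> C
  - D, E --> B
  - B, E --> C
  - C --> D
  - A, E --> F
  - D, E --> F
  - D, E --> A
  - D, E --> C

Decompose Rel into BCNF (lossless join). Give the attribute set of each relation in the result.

{A, B, E, F}; {A, C}; {C, D}

Candidate keys of the original relation: {A, E}, {B, E}, {C, E}, {D, E}.
In {A, B, C, D, E, F}, {A} is not a superkey ({A}⁺ restricted to this set is {A, C, D}), so split on A --> C, D into {A, C, D} and {A, B, E, F}.
In {A, C, D}, {C} is not a superkey ({C}⁺ restricted to this set is {C, D}), so split on C --> D into {C, D} and {A, C}.
{C, D}: every determinant is a superkey — BCNF.
{A, C}: every determinant is a superkey — BCNF.
{A, B, E, F}: every determinant is a superkey — BCNF.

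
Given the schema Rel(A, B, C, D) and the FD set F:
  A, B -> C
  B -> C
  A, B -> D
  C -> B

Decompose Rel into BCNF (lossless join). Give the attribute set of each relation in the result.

{A, B, D}; {B, C}

Candidate keys of the original relation: {A, B}, {A, C}.
Within {A, B, C, D}: {B}⁺ ∩ {A, B, C, D} = {B, C}, not the whole set, so B -> C violates BCNF; decompose into {B, C} and {A, B, D}.
{B, C} is in BCNF.
{A, B, D} is in BCNF.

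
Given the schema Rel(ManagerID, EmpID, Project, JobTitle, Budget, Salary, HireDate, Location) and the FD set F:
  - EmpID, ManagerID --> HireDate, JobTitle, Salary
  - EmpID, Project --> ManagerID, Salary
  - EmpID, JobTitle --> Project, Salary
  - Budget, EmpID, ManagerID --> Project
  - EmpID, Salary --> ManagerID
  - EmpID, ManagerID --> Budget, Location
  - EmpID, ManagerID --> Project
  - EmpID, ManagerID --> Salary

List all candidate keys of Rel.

{EmpID, JobTitle}, {EmpID, ManagerID}, {EmpID, Project}, {EmpID, Salary}

Attributes never on any right-hand side: {EmpID} — every candidate key must contain it.
{EmpID, JobTitle} is a candidate key since {EmpID, JobTitle}⁺ = {Budget, EmpID, HireDate, JobTitle, Location, ManagerID, Project, Salary} covers every attribute.
{EmpID, ManagerID} is a candidate key since {EmpID, ManagerID}⁺ = {Budget, EmpID, HireDate, JobTitle, Location, ManagerID, Project, Salary} covers every attribute.
{EmpID, Project} is a candidate key since {EmpID, Project}⁺ = {Budget, EmpID, HireDate, JobTitle, Location, ManagerID, Project, Salary} covers every attribute.
{EmpID, Salary} is a candidate key since {EmpID, Salary}⁺ = {Budget, EmpID, HireDate, JobTitle, Location, ManagerID, Project, Salary} covers every attribute.
These are minimal and exhaustive — every other superkey contains one of them.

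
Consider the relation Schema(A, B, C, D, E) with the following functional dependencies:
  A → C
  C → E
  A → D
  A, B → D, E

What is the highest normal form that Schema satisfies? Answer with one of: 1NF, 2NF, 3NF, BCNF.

Candidate key: {A, B}. Prime attributes: {A, B}.
For A → C we have {A}⁺ = {A, C, D, E}; {A} is not a superkey, so BCNF fails.
A → C determines the non-prime attribute {C} from a non-superkey — 3NF is violated.
The proper key subset {A} of {A, B} determines non-prime {C, D, E}, so the relation is not even in 2NF.

1NF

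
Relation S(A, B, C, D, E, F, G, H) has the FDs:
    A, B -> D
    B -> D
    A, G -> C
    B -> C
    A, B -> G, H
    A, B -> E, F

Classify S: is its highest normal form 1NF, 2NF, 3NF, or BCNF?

1NF

Candidate key: {A, B}. Prime attributes: {A, B}.
B -> D breaks BCNF: {B}⁺ = {B, C, D}, so {B} is not a superkey.
B -> D determines the non-prime attribute {D} from a non-superkey — 3NF is violated.
Since {B} ⊂ {A, B} and {B}⁺ ⊇ {C, D} with {C, D} non-prime, there is a partial dependency; 2NF fails.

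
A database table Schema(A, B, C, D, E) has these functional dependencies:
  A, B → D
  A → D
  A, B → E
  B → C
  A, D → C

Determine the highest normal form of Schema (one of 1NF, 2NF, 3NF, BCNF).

Candidate key: {A, B}. Prime attributes: {A, B}.
A → D breaks BCNF: {A}⁺ = {A, C, D}, so {A} is not a superkey.
A → D has non-prime {D} on the right and a non-superkey on the left, so 3NF fails.
The proper key subset {A} of {A, B} determines non-prime {C, D}, so the relation is not even in 2NF.

1NF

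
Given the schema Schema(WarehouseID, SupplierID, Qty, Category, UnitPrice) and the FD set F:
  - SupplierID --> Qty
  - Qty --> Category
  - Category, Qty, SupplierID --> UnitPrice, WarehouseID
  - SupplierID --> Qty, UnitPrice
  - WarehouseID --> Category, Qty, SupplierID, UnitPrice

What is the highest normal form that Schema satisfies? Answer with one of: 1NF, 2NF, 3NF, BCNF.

2NF

Candidate keys: {SupplierID}, {WarehouseID}. Prime attributes: {SupplierID, WarehouseID}.
For Qty --> Category we have {Qty}⁺ = {Category, Qty}; {Qty} is not a superkey, so BCNF fails.
Qty --> Category has non-prime {Category} on the right and a non-superkey on the left, so 3NF fails.
Every candidate key is a single attribute, so no partial dependency is possible; 2NF holds.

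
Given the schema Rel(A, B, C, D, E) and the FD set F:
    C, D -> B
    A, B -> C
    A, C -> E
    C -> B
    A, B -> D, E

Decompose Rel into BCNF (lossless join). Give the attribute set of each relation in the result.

{A, C, D, E}; {B, C}

Candidate keys of the original relation: {A, B}, {A, C}.
{A, B, C, D, E}: {C, D} determines {B, C, D} here but is not a superkey — split on C, D -> B, giving {B, C, D} and {A, C, D, E}.
{B, C, D}: {C} determines {B, C} here but is not a superkey — split on C -> B, giving {B, C} and {C, D}.
{B, C} has no BCNF violation.
{C, D} has no BCNF violation.
{A, C, D, E} has no BCNF violation.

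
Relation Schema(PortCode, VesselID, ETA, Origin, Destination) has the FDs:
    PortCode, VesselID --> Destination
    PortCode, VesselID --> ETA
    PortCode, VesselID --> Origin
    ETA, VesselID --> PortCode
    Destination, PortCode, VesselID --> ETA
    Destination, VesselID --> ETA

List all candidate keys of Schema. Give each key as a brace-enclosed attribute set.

{Destination, VesselID}, {ETA, VesselID}, {PortCode, VesselID}

Attributes never on any right-hand side: {VesselID} — every candidate key must contain it.
Closure of {Destination, VesselID} is {Destination, ETA, Origin, PortCode, VesselID}, the whole schema; {Destination, VesselID} is a candidate key.
Closure of {ETA, VesselID} is {Destination, ETA, Origin, PortCode, VesselID}, the whole schema; {ETA, VesselID} is a candidate key.
Closure of {PortCode, VesselID} is {Destination, ETA, Origin, PortCode, VesselID}, the whole schema; {PortCode, VesselID} is a candidate key.
No proper subset of any of these is a key, and no other minimal superkey exists.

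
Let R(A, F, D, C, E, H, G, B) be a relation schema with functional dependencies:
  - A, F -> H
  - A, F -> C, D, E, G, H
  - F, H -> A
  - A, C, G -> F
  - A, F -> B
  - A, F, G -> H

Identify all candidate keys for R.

{A, F}⁺ = {A, B, C, D, E, F, G, H} — all of the relation — so {A, F} is a candidate key.
{F, H}⁺ = {A, B, C, D, E, F, G, H} — all of the relation — so {F, H} is a candidate key.
{A, C, G}⁺ = {A, B, C, D, E, F, G, H} — all of the relation — so {A, C, G} is a candidate key.
Any other superkey properly contains one of these, so there are no further candidate keys.

{A, C, G}, {A, F}, {F, H}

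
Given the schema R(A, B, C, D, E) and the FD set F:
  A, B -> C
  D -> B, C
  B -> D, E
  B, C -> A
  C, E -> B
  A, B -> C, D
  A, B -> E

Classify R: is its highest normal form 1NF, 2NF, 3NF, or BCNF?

BCNF

Candidate keys: {B}, {C, E}, {D}. Prime attributes: {B, C, D, E}.
The left-hand side of every FD is a superkey, so BCNF is satisfied.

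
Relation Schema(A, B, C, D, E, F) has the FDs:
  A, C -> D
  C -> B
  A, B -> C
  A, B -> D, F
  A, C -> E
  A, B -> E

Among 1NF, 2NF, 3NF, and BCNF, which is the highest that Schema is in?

Candidate keys: {A, B}, {A, C}. Prime attributes: {A, B, C}.
C -> B breaks BCNF: {C}⁺ = {B, C}, so {C} is not a superkey.
But every attribute on its right side ({B}) is prime, and the same holds for every other non-superkey FD, so 3NF still holds.

3NF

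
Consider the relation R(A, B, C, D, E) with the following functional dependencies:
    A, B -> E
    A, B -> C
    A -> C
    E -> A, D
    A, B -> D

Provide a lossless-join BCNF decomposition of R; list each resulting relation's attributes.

{A, C}; {A, D, E}; {B, E}

Candidate keys of the original relation: {A, B}, {B, E}.
Within {A, B, C, D, E}: {A}⁺ ∩ {A, B, C, D, E} = {A, C}, not the whole set, so A -> C violates BCNF; decompose into {A, C} and {A, B, D, E}.
{A, C} has no BCNF violation.
Within {A, B, D, E}: {E}⁺ ∩ {A, B, D, E} = {A, D, E}, not the whole set, so E -> A, D violates BCNF; decompose into {A, D, E} and {B, E}.
{A, D, E} has no BCNF violation.
{B, E} has no BCNF violation.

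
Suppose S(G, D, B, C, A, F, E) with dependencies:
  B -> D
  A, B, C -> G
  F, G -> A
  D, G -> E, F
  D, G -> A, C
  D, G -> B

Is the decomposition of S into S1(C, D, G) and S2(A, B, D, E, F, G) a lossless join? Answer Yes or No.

Yes

Common attributes: {D, G}; their closure is {A, B, C, D, E, F, G}.
This includes all of S1, so the common attributes are a superkey of S1 — the join is lossless.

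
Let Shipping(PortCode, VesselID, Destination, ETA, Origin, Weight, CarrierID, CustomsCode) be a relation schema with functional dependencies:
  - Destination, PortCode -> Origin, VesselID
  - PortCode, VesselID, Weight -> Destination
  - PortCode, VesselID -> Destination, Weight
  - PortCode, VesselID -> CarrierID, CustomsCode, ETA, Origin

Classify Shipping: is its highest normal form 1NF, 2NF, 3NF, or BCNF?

Candidate keys: {Destination, PortCode}, {PortCode, VesselID}. Prime attributes: {Destination, PortCode, VesselID}.
Each dependency's left side is a superkey — BCNF holds.

BCNF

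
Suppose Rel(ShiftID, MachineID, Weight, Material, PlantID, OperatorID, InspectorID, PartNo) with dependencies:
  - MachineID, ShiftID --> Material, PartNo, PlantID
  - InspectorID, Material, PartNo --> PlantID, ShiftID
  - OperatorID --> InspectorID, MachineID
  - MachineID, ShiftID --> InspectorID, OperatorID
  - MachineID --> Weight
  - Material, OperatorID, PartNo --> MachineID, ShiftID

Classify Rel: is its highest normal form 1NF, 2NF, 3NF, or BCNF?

Candidate keys: {InspectorID, MachineID, Material, PartNo}, {MachineID, ShiftID}, {Material, OperatorID, PartNo}, {OperatorID, ShiftID}. Prime attributes: {InspectorID, MachineID, Material, OperatorID, PartNo, ShiftID}.
InspectorID, Material, PartNo --> PlantID, ShiftID: {InspectorID, Material, PartNo}⁺ = {InspectorID, Material, PartNo, PlantID, ShiftID}, which is not all of the attributes, so the left side is not a superkey — BCNF is violated.
InspectorID, Material, PartNo --> PlantID, ShiftID determines the non-prime attribute {PlantID} from a non-superkey — 3NF is violated.
The proper key subset {MachineID} of {MachineID, ShiftID} determines non-prime {Weight}, so the relation is not even in 2NF.

1NF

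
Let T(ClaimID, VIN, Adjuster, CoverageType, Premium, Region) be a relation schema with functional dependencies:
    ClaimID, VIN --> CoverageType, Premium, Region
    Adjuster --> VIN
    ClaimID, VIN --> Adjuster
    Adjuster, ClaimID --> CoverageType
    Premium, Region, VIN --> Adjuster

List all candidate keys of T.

{Adjuster, ClaimID}, {ClaimID, VIN}

{ClaimID} never appears on the right of any FD, so every key must include it.
{Adjuster, ClaimID}⁺ = {Adjuster, ClaimID, CoverageType, Premium, Region, VIN} — all of the relation — so {Adjuster, ClaimID} is a candidate key.
{ClaimID, VIN}⁺ = {Adjuster, ClaimID, CoverageType, Premium, Region, VIN} — all of the relation — so {ClaimID, VIN} is a candidate key.
These are minimal and exhaustive — every other superkey contains one of them.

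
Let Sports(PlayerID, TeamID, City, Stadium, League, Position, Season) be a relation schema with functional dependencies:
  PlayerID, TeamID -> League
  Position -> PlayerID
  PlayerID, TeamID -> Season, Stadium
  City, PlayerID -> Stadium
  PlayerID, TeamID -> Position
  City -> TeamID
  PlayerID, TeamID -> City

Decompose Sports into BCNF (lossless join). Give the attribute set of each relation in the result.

Candidate keys of the original relation: {City, PlayerID}, {City, Position}, {PlayerID, TeamID}, {Position, TeamID}.
{City, League, PlayerID, Position, Season, Stadium, TeamID}: {Position} determines {PlayerID, Position} here but is not a superkey — split on Position -> PlayerID, giving {PlayerID, Position} and {City, League, Position, Season, Stadium, TeamID}.
{PlayerID, Position} has no BCNF violation.
{City, League, Position, Season, Stadium, TeamID}: {City} determines {City, TeamID} here but is not a superkey — split on City -> TeamID, giving {City, TeamID} and {City, League, Position, Season, Stadium}.
{City, TeamID} has no BCNF violation.
{City, League, Position, Season, Stadium} has no BCNF violation.

{City, League, Position, Season, Stadium}; {City, TeamID}; {PlayerID, Position}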